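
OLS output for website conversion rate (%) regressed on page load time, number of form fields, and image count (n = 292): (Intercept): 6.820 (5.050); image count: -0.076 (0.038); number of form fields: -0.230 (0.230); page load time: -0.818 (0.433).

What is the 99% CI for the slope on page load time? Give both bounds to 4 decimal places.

Read off: b = -0.818, SE = 0.433 for page load time.
df = n − k − 1 = 292 − 3 − 1 = 288.
t* = t_{0.005, 288} = 2.593008.
Margin = t* × SE = 2.593008 × 0.433 = 1.122772.
CI: -0.818 ± 1.122772 → (-1.9408, 0.3048).

(-1.9408, 0.3048)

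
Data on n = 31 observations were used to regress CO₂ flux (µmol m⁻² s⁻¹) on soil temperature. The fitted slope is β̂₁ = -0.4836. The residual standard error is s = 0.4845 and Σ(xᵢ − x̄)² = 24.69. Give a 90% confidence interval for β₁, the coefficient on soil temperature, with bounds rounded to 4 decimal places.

(-0.6493, -0.3179)

SE(β̂₁) = s/√Sₓₓ = 0.4845/√24.69 = 0.0975064.
df = n − 2 = 29.
t* = t_{0.05, 29} = 1.699127.
Margin = t* × SE = 1.699127 × 0.0975064 = 0.165676.
CI: -0.4836 ± 0.165676 → (-0.6493, -0.3179).
With 90% confidence, each one-unit increase in soil temperature is associated with a change of between -0.6493 and -0.3179 µmol m⁻² s⁻¹ in CO₂ flux.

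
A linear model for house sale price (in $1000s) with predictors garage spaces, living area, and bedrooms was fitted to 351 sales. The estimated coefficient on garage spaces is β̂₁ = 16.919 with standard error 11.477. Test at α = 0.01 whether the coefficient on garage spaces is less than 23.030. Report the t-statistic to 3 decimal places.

t = -0.532

H₀: β₁ = 23.030 vs H₁: β₁ < 23.030.
t = (β̂₁ − β₁⁰)/SE = (16.919 − 23.030) / 11.477 = -0.532.
df = n − k − 1 = 351 − 3 − 1 = 347.
One-sided p ≈ 0.2974, which is ≥ 0.01, so fail to reject H₀.
The data do not give significant evidence that the true slope on garage spaces is below 23.030 $1000s per unit, holding the other predictors fixed.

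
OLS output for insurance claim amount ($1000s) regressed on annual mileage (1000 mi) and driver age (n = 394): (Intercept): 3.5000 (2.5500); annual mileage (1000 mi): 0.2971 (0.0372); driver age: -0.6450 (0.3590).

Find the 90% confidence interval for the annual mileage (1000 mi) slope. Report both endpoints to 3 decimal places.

Read off: b = 0.2971, SE = 0.0372 for annual mileage (1000 mi).
df = n − k − 1 = 394 − 2 − 1 = 391.
t* = t_{0.05, 391} = 1.64876.
Margin = t* × SE = 1.64876 × 0.0372 = 0.06133.
CI: 0.2971 ± 0.06133 → (0.236, 0.358).

(0.236, 0.358)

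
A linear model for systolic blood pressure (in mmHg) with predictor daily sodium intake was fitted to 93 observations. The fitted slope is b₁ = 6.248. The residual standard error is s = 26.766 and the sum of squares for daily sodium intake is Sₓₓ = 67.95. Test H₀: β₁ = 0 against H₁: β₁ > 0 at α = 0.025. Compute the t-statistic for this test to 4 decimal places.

SE(b₁) = s/√Sₓₓ = 26.766/√67.95 = 3.24705.
t = 6.248 / 3.24705 = 1.9242.
df = n − 2 = 91.
One-sided p ≈ 0.0287, which is ≥ 0.025, so fail to reject H₀.
The data do not give significant evidence that the true slope on daily sodium intake is positive.

t = 1.9242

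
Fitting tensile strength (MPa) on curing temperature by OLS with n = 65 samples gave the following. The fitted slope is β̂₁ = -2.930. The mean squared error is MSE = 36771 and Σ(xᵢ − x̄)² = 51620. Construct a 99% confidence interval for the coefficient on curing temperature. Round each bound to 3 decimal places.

SE(β̂₁) = √(MSE/Sₓₓ) = √(36771/51620) = 0.844002.
df = n − 2 = 63.
t* = t_{0.005, 63} = 2.656145.
Margin = t* × SE = 2.656145 × 0.844002 = 2.24179.
CI: -2.930 ± 2.24179 → (-5.172, -0.688).
With 99% confidence, each one-unit increase in curing temperature is associated with a change of between -5.172 and -0.688 MPa in tensile strength.

(-5.172, -0.688)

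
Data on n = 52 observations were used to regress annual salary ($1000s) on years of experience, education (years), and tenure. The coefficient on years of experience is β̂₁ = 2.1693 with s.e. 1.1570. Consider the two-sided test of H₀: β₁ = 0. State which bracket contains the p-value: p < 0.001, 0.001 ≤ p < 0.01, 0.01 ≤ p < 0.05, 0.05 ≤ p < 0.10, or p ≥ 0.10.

0.05 ≤ p < 0.10

t = 2.1693 / 1.1570 = 1.875.
df = n − k − 1 = 52 − 3 − 1 = 48.
Two-sided p = 2·P(T_{48} > |t|) ≈ 0.0669.
So 0.05 ≤ p < 0.10.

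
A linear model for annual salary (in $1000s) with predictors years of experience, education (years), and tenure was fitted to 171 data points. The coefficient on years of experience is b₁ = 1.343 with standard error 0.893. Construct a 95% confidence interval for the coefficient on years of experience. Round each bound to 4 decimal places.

(-0.4200, 3.1060)

df = n − k − 1 = 171 − 3 − 1 = 167.
t* = t_{0.025, 167} = 1.974271.
Margin = t* × SE = 1.974271 × 0.893 = 1.763024.
CI: 1.343 ± 1.763024 → (-0.4200, 3.1060).
With 95% confidence, each one-unit increase in years of experience is associated with a change of between -0.4200 and 3.1060 $1000s in annual salary, holding the other predictors fixed.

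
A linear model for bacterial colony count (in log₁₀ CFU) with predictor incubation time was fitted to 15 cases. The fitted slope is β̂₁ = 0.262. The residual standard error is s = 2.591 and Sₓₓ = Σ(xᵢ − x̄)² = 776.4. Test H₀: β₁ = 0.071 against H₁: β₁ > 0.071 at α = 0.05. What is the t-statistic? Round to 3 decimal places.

SE(β̂₁) = s/√Sₓₓ = 2.591/√776.4 = 0.0929875.
t = (0.262 − 0.071) / 0.0929875 = 2.054.
df = n − 2 = 13.
One-sided p ≈ 0.0303, which is < 0.05, so reject H₀.
There is evidence that the true slope on incubation time exceeds 0.071 log₁₀ CFU per unit.

t = 2.054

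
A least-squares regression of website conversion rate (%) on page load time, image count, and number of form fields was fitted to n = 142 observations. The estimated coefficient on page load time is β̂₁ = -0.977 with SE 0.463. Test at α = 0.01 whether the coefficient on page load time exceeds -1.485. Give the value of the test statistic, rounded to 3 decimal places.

H₀: β₁ = -1.485 vs H₁: β₁ > -1.485.
t = (β̂₁ − β₁⁰)/SE = (-0.977 − (-1.485)) / 0.463 = 1.097.
df = n − k − 1 = 142 − 3 − 1 = 138.
One-sided p ≈ 0.1372, which is ≥ 0.01, so fail to reject H₀.
The data do not give significant evidence that the true slope on page load time exceeds -1.485 % per unit, holding the other predictors fixed.

t = 1.097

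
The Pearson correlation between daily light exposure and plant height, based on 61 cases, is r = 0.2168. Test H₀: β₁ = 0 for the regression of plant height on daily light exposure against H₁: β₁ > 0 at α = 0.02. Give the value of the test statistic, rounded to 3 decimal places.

t = r·√(n − 2)/√(1 − r²) = 0.2168·√59/√0.952998 = 1.706.
df = n − 2 = 59.
One-sided p ≈ 0.0466, which is ≥ 0.02, so fail to reject H₀.
The data do not give significant evidence of a linear association between daily light exposure and plant height.

t = 1.706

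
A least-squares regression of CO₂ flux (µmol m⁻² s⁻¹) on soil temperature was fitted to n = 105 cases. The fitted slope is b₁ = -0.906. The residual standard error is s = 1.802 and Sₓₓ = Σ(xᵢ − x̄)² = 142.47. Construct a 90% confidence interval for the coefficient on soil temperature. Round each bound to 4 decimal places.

SE(b₁) = s/√Sₓₓ = 1.802/√142.47 = 0.150971.
df = n − 2 = 103.
t* = t_{0.05, 103} = 1.659782.
Margin = t* × SE = 1.659782 × 0.150971 = 0.250579.
CI: -0.906 ± 0.250579 → (-1.1566, -0.6554).
With 90% confidence, each one-unit increase in soil temperature is associated with a change of between -1.1566 and -0.6554 µmol m⁻² s⁻¹ in CO₂ flux.

(-1.1566, -0.6554)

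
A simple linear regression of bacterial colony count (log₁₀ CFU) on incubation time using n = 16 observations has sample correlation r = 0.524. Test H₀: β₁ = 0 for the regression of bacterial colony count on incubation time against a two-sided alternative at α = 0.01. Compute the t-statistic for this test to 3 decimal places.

t = r·√(n − 2)/√(1 − r²) = 0.524·√14/√0.725424 = 2.302.
df = n − 2 = 14.
Two-sided p ≈ 0.0372, which is ≥ 0.01, so fail to reject H₀.
The data do not give significant evidence of a linear association between incubation time and bacterial colony count.

t = 2.302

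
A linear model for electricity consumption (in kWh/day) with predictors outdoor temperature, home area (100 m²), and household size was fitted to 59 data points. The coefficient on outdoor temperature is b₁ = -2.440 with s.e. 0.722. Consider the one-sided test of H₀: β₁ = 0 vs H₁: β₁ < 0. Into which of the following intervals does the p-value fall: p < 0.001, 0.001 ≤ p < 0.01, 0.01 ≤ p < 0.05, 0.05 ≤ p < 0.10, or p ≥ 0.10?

p < 0.001

t = -2.440 / 0.722 = -3.380.
df = n − k − 1 = 59 − 3 − 1 = 55.
One-sided p = P(T_{55} < t) ≈ 0.0007.
So p < 0.001.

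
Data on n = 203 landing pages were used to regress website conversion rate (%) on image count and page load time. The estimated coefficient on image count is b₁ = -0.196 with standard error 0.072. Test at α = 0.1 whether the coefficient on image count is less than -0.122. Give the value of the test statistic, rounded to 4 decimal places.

t = -1.0278

H₀: β₁ = -0.122 vs H₁: β₁ < -0.122.
t = (b₁ − β₁⁰)/SE = (-0.196 − (-0.122)) / 0.072 = -1.0278.
df = n − k − 1 = 203 − 2 − 1 = 200.
One-sided p ≈ 0.1526, which is ≥ 0.1, so fail to reject H₀.
The data do not give significant evidence that the true slope on image count is below -0.122 % per unit, holding the other predictors fixed.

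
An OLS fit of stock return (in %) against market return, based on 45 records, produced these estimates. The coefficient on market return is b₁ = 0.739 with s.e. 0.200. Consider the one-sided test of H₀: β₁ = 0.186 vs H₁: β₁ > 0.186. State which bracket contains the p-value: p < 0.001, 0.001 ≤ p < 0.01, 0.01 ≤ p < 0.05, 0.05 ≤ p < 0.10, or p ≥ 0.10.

t = (0.739 − 0.186) / 0.200 = 2.765.
df = n − 2 = 45 − 2 = 43.
One-sided p = P(T_{43} > t) ≈ 0.0042.
So 0.001 ≤ p < 0.01.

0.001 ≤ p < 0.01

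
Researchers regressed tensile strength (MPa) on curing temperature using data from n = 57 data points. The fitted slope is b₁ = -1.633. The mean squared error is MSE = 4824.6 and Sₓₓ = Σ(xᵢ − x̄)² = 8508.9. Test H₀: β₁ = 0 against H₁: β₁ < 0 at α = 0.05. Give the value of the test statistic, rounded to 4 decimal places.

SE(b₁) = √(MSE/Sₓₓ) = √(4824.6/8508.9) = 0.752998.
t = -1.633 / 0.752998 = -2.1687.
df = n − 2 = 55.
One-sided p ≈ 0.0172, which is < 0.05, so reject H₀.
There is evidence that the true slope on curing temperature is negative.

t = -2.1687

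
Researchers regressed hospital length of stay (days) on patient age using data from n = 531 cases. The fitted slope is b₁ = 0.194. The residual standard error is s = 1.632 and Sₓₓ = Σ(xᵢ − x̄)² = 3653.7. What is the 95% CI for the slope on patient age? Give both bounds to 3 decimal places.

SE(b₁) = s/√Sₓₓ = 1.632/√3653.7 = 0.0269994.
df = n − 2 = 529.
t* = t_{0.025, 529} = 1.964459.
Margin = t* × SE = 1.964459 × 0.0269994 = 0.05304.
CI: 0.194 ± 0.05304 → (0.141, 0.247).
With 95% confidence, each one-unit increase in patient age is associated with a change of between 0.141 and 0.247 days in hospital length of stay.

(0.141, 0.247)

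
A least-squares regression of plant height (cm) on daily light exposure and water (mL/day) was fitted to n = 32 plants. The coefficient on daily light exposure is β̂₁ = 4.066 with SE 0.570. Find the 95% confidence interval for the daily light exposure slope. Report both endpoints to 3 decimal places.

df = n − k − 1 = 32 − 2 − 1 = 29.
t* = t_{0.025, 29} = 2.04523.
Margin = t* × SE = 2.04523 × 0.570 = 1.16578.
CI: 4.066 ± 1.16578 → (2.900, 5.232).
With 95% confidence, each one-unit increase in daily light exposure is associated with a change of between 2.900 and 5.232 cm in plant height, holding the other predictors fixed.

(2.900, 5.232)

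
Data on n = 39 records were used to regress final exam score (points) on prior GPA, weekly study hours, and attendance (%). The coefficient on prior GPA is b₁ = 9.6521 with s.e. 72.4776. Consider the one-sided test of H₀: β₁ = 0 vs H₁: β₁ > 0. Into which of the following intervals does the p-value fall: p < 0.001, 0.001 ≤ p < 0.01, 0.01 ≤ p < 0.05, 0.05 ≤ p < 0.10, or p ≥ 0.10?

p ≥ 0.10

t = 9.6521 / 72.4776 = 0.133.
df = n − k − 1 = 39 − 3 − 1 = 35.
One-sided p = P(T_{35} > t) ≈ 0.4474.
So p ≥ 0.10.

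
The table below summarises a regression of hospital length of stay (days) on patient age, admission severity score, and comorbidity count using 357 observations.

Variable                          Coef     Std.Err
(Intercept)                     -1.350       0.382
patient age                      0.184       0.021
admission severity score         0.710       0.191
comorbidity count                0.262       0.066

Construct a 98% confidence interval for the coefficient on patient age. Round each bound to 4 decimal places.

Read off: b = 0.184, SE = 0.021 for patient age.
df = n − k − 1 = 357 − 3 − 1 = 353.
t* = t_{0.01, 353} = 2.336958.
Margin = t* × SE = 2.336958 × 0.021 = 0.049076.
CI: 0.184 ± 0.049076 → (0.1349, 0.2331).

(0.1349, 0.2331)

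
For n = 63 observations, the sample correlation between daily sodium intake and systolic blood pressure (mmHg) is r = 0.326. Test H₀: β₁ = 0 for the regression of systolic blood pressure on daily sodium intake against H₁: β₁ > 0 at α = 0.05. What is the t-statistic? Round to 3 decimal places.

t = r·√(n − 2)/√(1 − r²) = 0.326·√61/√0.893724 = 2.693.
df = n − 2 = 61.
One-sided p ≈ 0.0046, which is < 0.05, so reject H₀.
There is evidence of a linear association between daily sodium intake and systolic blood pressure.

t = 2.693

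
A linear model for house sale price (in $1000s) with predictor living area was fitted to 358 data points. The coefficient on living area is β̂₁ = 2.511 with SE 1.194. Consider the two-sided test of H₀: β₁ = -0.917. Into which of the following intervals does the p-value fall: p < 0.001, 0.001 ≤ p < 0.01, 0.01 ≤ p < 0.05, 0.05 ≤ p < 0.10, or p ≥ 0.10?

0.001 ≤ p < 0.01

t = (2.511 − (-0.917)) / 1.194 = 2.871.
df = n − 2 = 358 − 2 = 356.
Two-sided p = 2·P(T_{356} > |t|) ≈ 0.0043.
So 0.001 ≤ p < 0.01.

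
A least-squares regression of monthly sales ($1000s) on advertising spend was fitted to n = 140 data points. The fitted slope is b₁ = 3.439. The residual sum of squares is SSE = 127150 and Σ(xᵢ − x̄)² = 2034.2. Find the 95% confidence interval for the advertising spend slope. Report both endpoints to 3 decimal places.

MSE = SSE/(n − 2) = 127150/138 = 921.377.
SE(b₁) = √(MSE/Sₓₓ) = √(921.377/2034.2) = 0.67301.
df = n − 2 = 138.
t* = t_{0.025, 138} = 1.977304.
Margin = t* × SE = 1.977304 × 0.67301 = 1.33075.
CI: 3.439 ± 1.33075 → (2.108, 4.770).
With 95% confidence, each one-unit increase in advertising spend is associated with a change of between 2.108 and 4.770 $1000s in monthly sales.

(2.108, 4.770)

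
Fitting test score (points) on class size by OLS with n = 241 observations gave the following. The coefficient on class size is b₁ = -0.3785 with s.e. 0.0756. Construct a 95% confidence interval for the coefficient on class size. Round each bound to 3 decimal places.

(-0.527, -0.230)

df = n − 2 = 241 − 2 = 239.
t* = t_{0.025, 239} = 1.969939.
Margin = t* × SE = 1.969939 × 0.0756 = 0.14893.
CI: -0.3785 ± 0.14893 → (-0.527, -0.230).
With 95% confidence, each one-unit increase in class size is associated with a change of between -0.527 and -0.230 points in test score.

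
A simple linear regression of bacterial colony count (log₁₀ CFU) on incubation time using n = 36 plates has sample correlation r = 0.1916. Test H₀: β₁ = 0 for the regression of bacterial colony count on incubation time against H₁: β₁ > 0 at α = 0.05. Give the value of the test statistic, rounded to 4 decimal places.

t = 1.1383

t = r·√(n − 2)/√(1 − r²) = 0.1916·√34/√0.963289 = 1.1383.
df = n − 2 = 34.
One-sided p ≈ 0.1315, which is ≥ 0.05, so fail to reject H₀.
The data do not give significant evidence of a linear association between incubation time and bacterial colony count.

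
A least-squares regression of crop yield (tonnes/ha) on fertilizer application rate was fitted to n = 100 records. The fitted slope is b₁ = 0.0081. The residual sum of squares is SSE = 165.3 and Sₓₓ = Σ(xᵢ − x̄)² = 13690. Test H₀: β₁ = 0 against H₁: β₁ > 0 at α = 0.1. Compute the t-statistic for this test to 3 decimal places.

MSE = SSE/(n − 2) = 165.3/98 = 1.68673.
SE(b₁) = √(MSE/Sₓₓ) = √(1.68673/13690) = 0.0111.
t = 0.0081 / 0.0111 = 0.730.
df = n − 2 = 98.
One-sided p ≈ 0.2336, which is ≥ 0.1, so fail to reject H₀.
The data do not give significant evidence that the true slope on fertilizer application rate is positive.

t = 0.730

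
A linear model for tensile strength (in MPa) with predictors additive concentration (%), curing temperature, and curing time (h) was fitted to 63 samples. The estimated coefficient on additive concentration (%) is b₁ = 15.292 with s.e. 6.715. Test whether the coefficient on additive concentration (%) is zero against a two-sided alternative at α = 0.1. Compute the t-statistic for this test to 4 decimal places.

H₀: β₁ = 0 vs H₁: β₁ ≠ 0.
t = (b₁ − β₁⁰)/SE = 15.292 / 6.715 = 2.2773.
df = n − k − 1 = 63 − 3 − 1 = 59.
Two-sided p ≈ 0.0264, which is < 0.1, so reject H₀.
There is evidence that additive concentration (%) is associated with tensile strength, holding the other predictors fixed.

t = 2.2773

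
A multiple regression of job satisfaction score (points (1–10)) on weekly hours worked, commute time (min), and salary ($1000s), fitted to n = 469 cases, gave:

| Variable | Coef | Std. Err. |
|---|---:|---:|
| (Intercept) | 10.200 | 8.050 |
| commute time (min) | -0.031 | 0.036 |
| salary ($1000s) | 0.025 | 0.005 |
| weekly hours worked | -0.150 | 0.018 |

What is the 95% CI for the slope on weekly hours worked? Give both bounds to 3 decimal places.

Read off: b = -0.150, SE = 0.018 for weekly hours worked.
df = n − k − 1 = 469 − 3 − 1 = 465.
t* = t_{0.025, 465} = 1.965079.
Margin = t* × SE = 1.965079 × 0.018 = 0.03537.
CI: -0.150 ± 0.03537 → (-0.185, -0.115).

(-0.185, -0.115)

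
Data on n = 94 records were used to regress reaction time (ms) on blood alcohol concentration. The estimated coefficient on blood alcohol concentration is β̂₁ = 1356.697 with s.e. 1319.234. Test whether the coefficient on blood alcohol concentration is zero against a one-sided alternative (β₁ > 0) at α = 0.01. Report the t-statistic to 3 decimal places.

t = 1.028

H₀: β₁ = 0 vs H₁: β₁ > 0.
t = (β̂₁ − β₁⁰)/SE = 1356.697 / 1319.234 = 1.028.
df = n − 2 = 94 − 2 = 92.
One-sided p ≈ 0.1532, which is ≥ 0.01, so fail to reject H₀.
The data do not give significant evidence that the true slope on blood alcohol concentration is positive.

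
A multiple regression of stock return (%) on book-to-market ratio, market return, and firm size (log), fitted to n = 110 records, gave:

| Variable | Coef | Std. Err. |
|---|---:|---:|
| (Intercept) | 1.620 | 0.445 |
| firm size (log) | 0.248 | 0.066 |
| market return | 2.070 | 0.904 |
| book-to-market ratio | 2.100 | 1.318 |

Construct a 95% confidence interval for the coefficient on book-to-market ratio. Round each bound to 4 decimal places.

Read off: b = 2.100, SE = 1.318 for book-to-market ratio.
df = n − k − 1 = 110 − 3 − 1 = 106.
t* = t_{0.025, 106} = 1.982597.
Margin = t* × SE = 1.982597 × 1.318 = 2.613063.
CI: 2.100 ± 2.613063 → (-0.5131, 4.7131).

(-0.5131, 4.7131)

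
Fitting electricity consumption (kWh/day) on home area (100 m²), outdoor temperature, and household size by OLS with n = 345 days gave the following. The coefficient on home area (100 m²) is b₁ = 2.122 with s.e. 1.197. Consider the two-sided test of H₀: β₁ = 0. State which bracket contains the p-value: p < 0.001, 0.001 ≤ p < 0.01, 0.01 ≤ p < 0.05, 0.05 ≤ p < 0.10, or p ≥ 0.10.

t = 2.122 / 1.197 = 1.773.
df = n − k − 1 = 345 − 3 − 1 = 341.
Two-sided p = 2·P(T_{341} > |t|) ≈ 0.0772.
So 0.05 ≤ p < 0.10.

0.05 ≤ p < 0.10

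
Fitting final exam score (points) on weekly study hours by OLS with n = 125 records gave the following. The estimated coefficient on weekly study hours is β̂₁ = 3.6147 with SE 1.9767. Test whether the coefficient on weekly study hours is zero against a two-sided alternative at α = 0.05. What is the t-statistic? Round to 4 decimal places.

t = 1.8287

H₀: β₁ = 0 vs H₁: β₁ ≠ 0.
t = (β̂₁ − β₁⁰)/SE = 3.6147 / 1.9767 = 1.8287.
df = n − 2 = 125 − 2 = 123.
Two-sided p ≈ 0.0699, which is ≥ 0.05, so fail to reject H₀.
The data do not give significant evidence of an association between weekly study hours and final exam score.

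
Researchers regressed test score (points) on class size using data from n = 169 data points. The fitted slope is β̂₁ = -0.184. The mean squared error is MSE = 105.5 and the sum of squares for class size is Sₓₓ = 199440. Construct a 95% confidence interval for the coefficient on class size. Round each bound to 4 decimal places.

(-0.2294, -0.1386)

SE(β̂₁) = √(MSE/Sₓₓ) = √(105.5/199440) = 0.0229996.
df = n − 2 = 167.
t* = t_{0.025, 167} = 1.974271.
Margin = t* × SE = 1.974271 × 0.0229996 = 0.045407.
CI: -0.184 ± 0.045407 → (-0.2294, -0.1386).
With 95% confidence, each one-unit increase in class size is associated with a change of between -0.2294 and -0.1386 points in test score.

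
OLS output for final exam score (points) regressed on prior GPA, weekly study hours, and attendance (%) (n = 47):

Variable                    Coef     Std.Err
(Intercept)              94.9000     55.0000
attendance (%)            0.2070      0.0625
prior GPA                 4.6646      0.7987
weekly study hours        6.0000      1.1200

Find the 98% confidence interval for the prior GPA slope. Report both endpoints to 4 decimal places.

Read off: b = 4.6646, SE = 0.7987 for prior GPA.
df = n − k − 1 = 47 − 3 − 1 = 43.
t* = t_{0.01, 43} = 2.41625.
Margin = t* × SE = 2.41625 × 0.7987 = 1.929859.
CI: 4.6646 ± 1.929859 → (2.7347, 6.5945).

(2.7347, 6.5945)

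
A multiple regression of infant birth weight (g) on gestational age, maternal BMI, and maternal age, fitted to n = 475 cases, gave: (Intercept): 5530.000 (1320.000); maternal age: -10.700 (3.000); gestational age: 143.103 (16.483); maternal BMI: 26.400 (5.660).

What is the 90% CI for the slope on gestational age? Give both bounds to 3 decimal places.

(115.937, 170.269)

Read off: b = 143.103, SE = 16.483 for gestational age.
df = n − k − 1 = 475 − 3 − 1 = 471.
t* = t_{0.05, 471} = 1.648095.
Margin = t* × SE = 1.648095 × 16.483 = 27.16555.
CI: 143.103 ± 27.16555 → (115.937, 170.269).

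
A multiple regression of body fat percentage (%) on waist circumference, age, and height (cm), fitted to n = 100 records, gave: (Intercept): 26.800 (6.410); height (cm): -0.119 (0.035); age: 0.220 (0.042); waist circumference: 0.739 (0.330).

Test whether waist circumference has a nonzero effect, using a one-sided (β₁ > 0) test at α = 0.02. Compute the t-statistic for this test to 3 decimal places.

t = 2.239

Read off: b = 0.739, SE = 0.330 for waist circumference.
H₀: β₁ = 0 vs H₁: β₁ > 0.
t = 0.739 / 0.330 = 2.239.
df = n − k − 1 = 100 − 3 − 1 = 96.
One-sided p ≈ 0.0137, which is < 0.02, so reject H₀.
There is evidence that the true slope on waist circumference is positive, holding the other predictors fixed.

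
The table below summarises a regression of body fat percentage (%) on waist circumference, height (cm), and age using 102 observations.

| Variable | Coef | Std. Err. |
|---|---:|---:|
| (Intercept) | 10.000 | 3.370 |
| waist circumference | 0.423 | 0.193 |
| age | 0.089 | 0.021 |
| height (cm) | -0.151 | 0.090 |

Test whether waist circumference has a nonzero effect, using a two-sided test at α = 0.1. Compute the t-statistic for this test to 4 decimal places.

t = 2.1917

Read off: b = 0.423, SE = 0.193 for waist circumference.
H₀: β₁ = 0 vs H₁: β₁ ≠ 0.
t = 0.423 / 0.193 = 2.1917.
df = n − k − 1 = 102 − 3 − 1 = 98.
Two-sided p ≈ 0.0308, which is < 0.1, so reject H₀.
There is evidence that waist circumference is associated with body fat percentage, holding the other predictors fixed.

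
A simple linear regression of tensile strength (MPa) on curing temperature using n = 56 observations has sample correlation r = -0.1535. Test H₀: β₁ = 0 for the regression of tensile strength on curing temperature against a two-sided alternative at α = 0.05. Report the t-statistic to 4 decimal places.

t = r·√(n − 2)/√(1 − r²) = -0.1535·√54/√0.976438 = -1.1415.
df = n − 2 = 54.
Two-sided p ≈ 0.2587, which is ≥ 0.05, so fail to reject H₀.
The data do not give significant evidence of a linear association between curing temperature and tensile strength.

t = -1.1415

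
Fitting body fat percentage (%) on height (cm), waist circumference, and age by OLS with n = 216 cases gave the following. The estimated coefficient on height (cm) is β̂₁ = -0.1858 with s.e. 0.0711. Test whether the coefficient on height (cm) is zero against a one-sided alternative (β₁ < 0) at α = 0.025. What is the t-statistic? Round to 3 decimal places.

H₀: β₁ = 0 vs H₁: β₁ < 0.
t = (β̂₁ − β₁⁰)/SE = -0.1858 / 0.0711 = -2.613.
df = n − k − 1 = 216 − 3 − 1 = 212.
One-sided p ≈ 0.0048, which is < 0.025, so reject H₀.
There is evidence that the true slope on height (cm) is negative, holding the other predictors fixed.

t = -2.613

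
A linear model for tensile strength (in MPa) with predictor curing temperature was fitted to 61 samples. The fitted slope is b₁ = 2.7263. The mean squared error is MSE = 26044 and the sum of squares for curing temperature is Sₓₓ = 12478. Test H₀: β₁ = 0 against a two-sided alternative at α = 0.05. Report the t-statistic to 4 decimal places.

t = 1.8871

SE(b₁) = √(MSE/Sₓₓ) = √(26044/12478) = 1.44471.
t = 2.7263 / 1.44471 = 1.8871.
df = n − 2 = 59.
Two-sided p ≈ 0.0641, which is ≥ 0.05, so fail to reject H₀.
The data do not give significant evidence of an association between curing temperature and tensile strength.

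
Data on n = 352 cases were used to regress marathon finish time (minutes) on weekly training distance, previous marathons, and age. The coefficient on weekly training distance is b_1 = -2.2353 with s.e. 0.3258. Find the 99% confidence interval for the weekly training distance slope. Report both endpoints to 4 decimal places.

df = n − k − 1 = 352 − 3 − 1 = 348.
t* = t_{0.005, 348} = 2.590031.
Margin = t* × SE = 2.590031 × 0.3258 = 0.843832.
CI: -2.2353 ± 0.843832 → (-3.0791, -1.3915).
With 99% confidence, each one-unit increase in weekly training distance is associated with a change of between -3.0791 and -1.3915 minutes in marathon finish time, holding the other predictors fixed.

(-3.0791, -1.3915)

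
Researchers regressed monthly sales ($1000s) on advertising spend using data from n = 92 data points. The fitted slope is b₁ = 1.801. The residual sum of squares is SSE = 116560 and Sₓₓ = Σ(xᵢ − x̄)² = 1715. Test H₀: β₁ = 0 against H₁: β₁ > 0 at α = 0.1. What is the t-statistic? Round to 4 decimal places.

MSE = SSE/(n − 2) = 116560/90 = 1295.11.
SE(b₁) = √(MSE/Sₓₓ) = √(1295.11/1715) = 0.869003.
t = 1.801 / 0.869003 = 2.0725.
df = n − 2 = 90.
One-sided p ≈ 0.0205, which is < 0.1, so reject H₀.
There is evidence that the true slope on advertising spend is positive.

t = 2.0725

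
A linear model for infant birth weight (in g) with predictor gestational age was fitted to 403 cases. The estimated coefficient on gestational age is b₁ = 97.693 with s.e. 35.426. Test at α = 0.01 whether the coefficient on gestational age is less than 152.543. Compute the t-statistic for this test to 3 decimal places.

t = -1.548

H₀: β₁ = 152.543 vs H₁: β₁ < 152.543.
t = (b₁ − β₁⁰)/SE = (97.693 − 152.543) / 35.426 = -1.548.
df = n − 2 = 403 − 2 = 401.
One-sided p ≈ 0.0612, which is ≥ 0.01, so fail to reject H₀.
The data do not give significant evidence that the true slope on gestational age is below 152.543 g per unit.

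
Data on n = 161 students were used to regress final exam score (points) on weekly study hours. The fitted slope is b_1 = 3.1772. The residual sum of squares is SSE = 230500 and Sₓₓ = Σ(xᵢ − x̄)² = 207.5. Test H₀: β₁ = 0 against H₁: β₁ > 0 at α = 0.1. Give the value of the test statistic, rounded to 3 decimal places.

MSE = SSE/(n − 2) = 230500/159 = 1449.69.
SE(b_1) = √(MSE/Sₓₓ) = √(1449.69/207.5) = 2.64319.
t = 3.1772 / 2.64319 = 1.202.
df = n − 2 = 159.
One-sided p ≈ 0.1156, which is ≥ 0.1, so fail to reject H₀.
The data do not give significant evidence that the true slope on weekly study hours is positive.

t = 1.202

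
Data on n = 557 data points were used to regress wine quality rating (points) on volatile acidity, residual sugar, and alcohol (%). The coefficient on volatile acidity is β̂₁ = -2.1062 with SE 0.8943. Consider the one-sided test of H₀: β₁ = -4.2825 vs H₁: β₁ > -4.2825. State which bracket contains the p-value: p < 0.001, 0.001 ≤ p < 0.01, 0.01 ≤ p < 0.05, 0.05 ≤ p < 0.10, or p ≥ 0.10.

t = (-2.1062 − (-4.2825)) / 0.8943 = 2.434.
df = n − k − 1 = 557 − 3 − 1 = 553.
One-sided p = P(T_{553} > t) ≈ 0.0076.
So 0.001 ≤ p < 0.01.

0.001 ≤ p < 0.01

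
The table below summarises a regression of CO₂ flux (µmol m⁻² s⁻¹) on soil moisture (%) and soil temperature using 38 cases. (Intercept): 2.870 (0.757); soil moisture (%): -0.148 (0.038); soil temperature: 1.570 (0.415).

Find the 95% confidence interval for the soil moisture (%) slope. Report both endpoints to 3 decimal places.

(-0.225, -0.071)

Read off: b = -0.148, SE = 0.038 for soil moisture (%).
df = n − k − 1 = 38 − 2 − 1 = 35.
t* = t_{0.025, 35} = 2.030108.
Margin = t* × SE = 2.030108 × 0.038 = 0.07714.
CI: -0.148 ± 0.07714 → (-0.225, -0.071).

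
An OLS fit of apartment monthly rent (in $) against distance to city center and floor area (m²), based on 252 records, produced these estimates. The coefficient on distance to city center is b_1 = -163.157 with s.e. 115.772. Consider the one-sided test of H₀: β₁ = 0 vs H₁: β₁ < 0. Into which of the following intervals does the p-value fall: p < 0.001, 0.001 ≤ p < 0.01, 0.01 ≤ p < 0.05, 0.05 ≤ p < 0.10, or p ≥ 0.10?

t = -163.157 / 115.772 = -1.409.
df = n − k − 1 = 252 − 2 − 1 = 249.
One-sided p = P(T_{249} < t) ≈ 0.0800.
So 0.05 ≤ p < 0.10.

0.05 ≤ p < 0.10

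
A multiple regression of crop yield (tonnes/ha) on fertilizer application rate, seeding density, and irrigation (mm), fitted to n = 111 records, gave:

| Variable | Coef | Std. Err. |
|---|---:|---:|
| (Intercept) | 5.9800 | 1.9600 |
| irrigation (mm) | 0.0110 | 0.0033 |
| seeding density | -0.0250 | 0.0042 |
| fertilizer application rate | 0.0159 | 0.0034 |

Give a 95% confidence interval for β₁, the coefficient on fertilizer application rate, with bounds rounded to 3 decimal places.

Read off: b = 0.0159, SE = 0.0034 for fertilizer application rate.
df = n − k − 1 = 111 − 3 − 1 = 107.
t* = t_{0.025, 107} = 1.982383.
Margin = t* × SE = 1.982383 × 0.0034 = 0.00674.
CI: 0.0159 ± 0.00674 → (0.009, 0.023).

(0.009, 0.023)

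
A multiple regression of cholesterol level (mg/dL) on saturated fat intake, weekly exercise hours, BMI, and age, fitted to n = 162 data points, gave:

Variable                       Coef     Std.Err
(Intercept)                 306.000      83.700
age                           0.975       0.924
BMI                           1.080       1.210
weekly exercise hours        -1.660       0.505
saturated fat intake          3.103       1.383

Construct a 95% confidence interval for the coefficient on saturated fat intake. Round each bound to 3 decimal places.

Read off: b = 3.103, SE = 1.383 for saturated fat intake.
df = n − k − 1 = 162 − 4 − 1 = 157.
t* = t_{0.025, 157} = 1.975189.
Margin = t* × SE = 1.975189 × 1.383 = 2.73169.
CI: 3.103 ± 2.73169 → (0.371, 5.835).

(0.371, 5.835)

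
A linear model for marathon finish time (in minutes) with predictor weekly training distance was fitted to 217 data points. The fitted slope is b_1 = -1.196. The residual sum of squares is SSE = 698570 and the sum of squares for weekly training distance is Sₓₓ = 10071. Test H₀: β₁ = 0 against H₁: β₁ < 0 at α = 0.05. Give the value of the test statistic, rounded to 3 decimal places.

t = -2.106

MSE = SSE/(n − 2) = 698570/215 = 3249.16.
SE(b_1) = √(MSE/Sₓₓ) = √(3249.16/10071) = 0.568001.
t = -1.196 / 0.568001 = -2.106.
df = n − 2 = 215.
One-sided p ≈ 0.0182, which is < 0.05, so reject H₀.
There is evidence that the true slope on weekly training distance is negative.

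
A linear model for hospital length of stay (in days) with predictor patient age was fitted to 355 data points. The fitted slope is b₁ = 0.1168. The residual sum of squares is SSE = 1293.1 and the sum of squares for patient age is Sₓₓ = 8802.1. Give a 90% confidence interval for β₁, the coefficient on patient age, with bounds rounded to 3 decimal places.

(0.083, 0.150)

MSE = SSE/(n − 2) = 1293.1/353 = 3.66317.
SE(b₁) = √(MSE/Sₓₓ) = √(3.66317/8802.1) = 0.0204003.
df = n − 2 = 353.
t* = t_{0.05, 353} = 1.649182.
Margin = t* × SE = 1.649182 × 0.0204003 = 0.03364.
CI: 0.1168 ± 0.03364 → (0.083, 0.150).
With 90% confidence, each one-unit increase in patient age is associated with a change of between 0.083 and 0.150 days in hospital length of stay.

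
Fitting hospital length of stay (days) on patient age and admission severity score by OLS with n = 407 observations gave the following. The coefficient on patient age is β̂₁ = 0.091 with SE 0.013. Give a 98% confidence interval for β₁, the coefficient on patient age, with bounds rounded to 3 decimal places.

df = n − k − 1 = 407 − 2 − 1 = 404.
t* = t_{0.01, 404} = 2.335613.
Margin = t* × SE = 2.335613 × 0.013 = 0.03036.
CI: 0.091 ± 0.03036 → (0.061, 0.121).
With 98% confidence, each one-unit increase in patient age is associated with a change of between 0.061 and 0.121 days in hospital length of stay, holding the other predictors fixed.

(0.061, 0.121)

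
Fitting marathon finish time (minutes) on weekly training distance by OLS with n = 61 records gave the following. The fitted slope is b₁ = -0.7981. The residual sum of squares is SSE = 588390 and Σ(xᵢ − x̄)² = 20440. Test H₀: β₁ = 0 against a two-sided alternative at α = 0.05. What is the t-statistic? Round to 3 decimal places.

MSE = SSE/(n − 2) = 588390/59 = 9972.71.
SE(b₁) = √(MSE/Sₓₓ) = √(9972.71/20440) = 0.6985.
t = -0.7981 / 0.6985 = -1.143.
df = n − 2 = 59.
Two-sided p ≈ 0.2578, which is ≥ 0.05, so fail to reject H₀.
The data do not give significant evidence of an association between weekly training distance and marathon finish time.

t = -1.143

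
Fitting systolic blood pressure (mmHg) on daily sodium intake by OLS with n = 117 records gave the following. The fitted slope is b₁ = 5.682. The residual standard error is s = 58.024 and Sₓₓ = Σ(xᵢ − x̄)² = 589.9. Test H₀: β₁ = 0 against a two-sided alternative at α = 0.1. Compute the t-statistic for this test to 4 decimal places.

SE(b₁) = s/√Sₓₓ = 58.024/√589.9 = 2.38901.
t = 5.682 / 2.38901 = 2.3784.
df = n − 2 = 115.
Two-sided p ≈ 0.0190, which is < 0.1, so reject H₀.
There is evidence that daily sodium intake is associated with systolic blood pressure.

t = 2.3784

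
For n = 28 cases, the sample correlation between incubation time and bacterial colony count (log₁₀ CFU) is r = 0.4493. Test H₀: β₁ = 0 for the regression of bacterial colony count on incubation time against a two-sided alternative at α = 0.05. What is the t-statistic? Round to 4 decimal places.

t = 2.5644

t = r·√(n − 2)/√(1 − r²) = 0.4493·√26/√0.79813 = 2.5644.
df = n − 2 = 26.
Two-sided p ≈ 0.0165, which is < 0.05, so reject H₀.
There is evidence of a linear association between incubation time and bacterial colony count.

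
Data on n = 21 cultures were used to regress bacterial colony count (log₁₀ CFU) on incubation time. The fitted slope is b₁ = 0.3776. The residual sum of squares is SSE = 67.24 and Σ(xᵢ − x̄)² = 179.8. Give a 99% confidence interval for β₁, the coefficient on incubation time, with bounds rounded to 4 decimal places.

MSE = SSE/(n − 2) = 67.24/19 = 3.53895.
SE(b₁) = √(MSE/Sₓₓ) = √(3.53895/179.8) = 0.140295.
df = n − 2 = 19.
t* = t_{0.005, 19} = 2.860935.
Margin = t* × SE = 2.860935 × 0.140295 = 0.401375.
CI: 0.3776 ± 0.401375 → (-0.0238, 0.7790).
With 99% confidence, each one-unit increase in incubation time is associated with a change of between -0.0238 and 0.7790 log₁₀ CFU in bacterial colony count.

(-0.0238, 0.7790)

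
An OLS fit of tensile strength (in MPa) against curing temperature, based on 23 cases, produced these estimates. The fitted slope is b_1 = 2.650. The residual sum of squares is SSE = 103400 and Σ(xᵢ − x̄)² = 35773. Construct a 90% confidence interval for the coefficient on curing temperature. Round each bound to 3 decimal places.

MSE = SSE/(n − 2) = 103400/21 = 4923.81.
SE(b_1) = √(MSE/Sₓₓ) = √(4923.81/35773) = 0.370999.
df = n − 2 = 21.
t* = t_{0.05, 21} = 1.720743.
Margin = t* × SE = 1.720743 × 0.370999 = 0.63839.
CI: 2.650 ± 0.63839 → (2.012, 3.288).
With 90% confidence, each one-unit increase in curing temperature is associated with a change of between 2.012 and 3.288 MPa in tensile strength.

(2.012, 3.288)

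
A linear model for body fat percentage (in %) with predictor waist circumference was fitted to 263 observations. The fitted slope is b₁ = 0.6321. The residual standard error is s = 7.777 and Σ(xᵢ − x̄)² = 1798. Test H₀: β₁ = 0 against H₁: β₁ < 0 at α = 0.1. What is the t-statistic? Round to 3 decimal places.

SE(b₁) = s/√Sₓₓ = 7.777/√1798 = 0.183408.
t = 0.6321 / 0.183408 = 3.446.
df = n − 2 = 261.
One-sided p ≈ 0.9997, which is ≥ 0.1, so fail to reject H₀.
The data do not give significant evidence that the true slope on waist circumference is negative.

t = 3.446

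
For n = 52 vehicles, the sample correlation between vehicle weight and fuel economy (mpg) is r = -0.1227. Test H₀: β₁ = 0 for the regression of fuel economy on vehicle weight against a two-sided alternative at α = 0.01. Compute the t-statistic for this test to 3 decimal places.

t = -0.874

t = r·√(n − 2)/√(1 − r²) = -0.1227·√50/√0.984945 = -0.874.
df = n − 2 = 50.
Two-sided p ≈ 0.3862, which is ≥ 0.01, so fail to reject H₀.
The data do not give significant evidence of a linear association between vehicle weight and fuel economy.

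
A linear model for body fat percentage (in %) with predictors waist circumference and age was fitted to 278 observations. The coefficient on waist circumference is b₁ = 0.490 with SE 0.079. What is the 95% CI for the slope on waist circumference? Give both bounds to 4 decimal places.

df = n − k − 1 = 278 − 2 − 1 = 275.
t* = t_{0.025, 275} = 1.968628.
Margin = t* × SE = 1.968628 × 0.079 = 0.155522.
CI: 0.490 ± 0.155522 → (0.3345, 0.6455).
With 95% confidence, each one-unit increase in waist circumference is associated with a change of between 0.3345 and 0.6455 % in body fat percentage, holding the other predictors fixed.

(0.3345, 0.6455)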